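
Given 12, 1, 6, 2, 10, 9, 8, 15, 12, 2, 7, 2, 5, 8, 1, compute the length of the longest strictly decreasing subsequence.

7

Let dp[i] be the longest decreasing subsequence ending at position i. Then dp = [1, 2, 2, 3, 2, 3, 4, 1, 2, 5, 5, 6, 6, 4, 7].
The maximum is 7; one witness is 12, 10, 9, 8, 7, 2, 1 at positions 1,5,6,7,11,12,15.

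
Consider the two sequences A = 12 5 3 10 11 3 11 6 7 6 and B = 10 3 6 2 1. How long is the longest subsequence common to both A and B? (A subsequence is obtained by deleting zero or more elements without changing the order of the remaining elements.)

3

A longest common subsequence is 10, 3, 6 (length 3); the LCS DP confirms no longer common subsequence exists.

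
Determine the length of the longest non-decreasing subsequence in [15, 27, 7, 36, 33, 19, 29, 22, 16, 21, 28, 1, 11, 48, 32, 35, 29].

Scanning left to right, the best length ending at each element is: 15→1, 27→2, 7→1, 36→3, 33→3, 19→2, 29→3, 22→3, 16→2, 21→3, 28→4, 1→1, 11→2, 48→5, 32→5, 35→6, 29→5.
So the longest non-decreasing subsequence has length 6, e.g. 15, 19, 22, 28, 32, 35.

6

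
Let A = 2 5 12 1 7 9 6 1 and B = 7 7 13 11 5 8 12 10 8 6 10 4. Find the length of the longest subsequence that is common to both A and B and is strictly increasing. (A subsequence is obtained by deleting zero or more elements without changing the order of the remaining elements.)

2

For each value that appears in both, track the longest common increasing run ending there.
The best achievable length is 2; one witness is 5, 12 (A-positions 2,3, B-positions 5,7).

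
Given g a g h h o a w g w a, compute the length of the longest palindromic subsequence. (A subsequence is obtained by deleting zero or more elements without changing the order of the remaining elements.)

Using dp[i][j] = 2 + dp[i+1][j−1] if the ends match, else max(dp[i+1][j], dp[i][j−1]):
dp[1][11] = 6. A witness is aghhga at positions 2,3,4,5,9,11.

6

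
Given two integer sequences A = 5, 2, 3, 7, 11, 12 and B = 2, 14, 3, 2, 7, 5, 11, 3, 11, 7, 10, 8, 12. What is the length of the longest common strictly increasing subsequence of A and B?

5

For each value that appears in both, track the longest common increasing run ending there.
The best achievable length is 5; one witness is 2, 3, 7, 11, 12 (A-positions 2,3,4,5,6, B-positions 1,3,5,7,13).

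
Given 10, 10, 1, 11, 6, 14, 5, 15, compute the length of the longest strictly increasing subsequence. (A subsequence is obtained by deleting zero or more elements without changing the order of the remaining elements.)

Let dp[i] be the longest increasing subsequence ending at position i. Then dp = [1, 1, 1, 2, 2, 3, 2, 4].
The maximum is 4; one witness is 10, 11, 14, 15 at positions 1,4,6,8.

4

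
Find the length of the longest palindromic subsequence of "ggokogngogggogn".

9

Using dp[i][j] = 2 + dp[i+1][j−1] if the ends match, else max(dp[i+1][j], dp[i][j−1]):
dp[1][15] = 9. A witness is ngogggogn at positions 7,8,9,10,11,12,13,14,15.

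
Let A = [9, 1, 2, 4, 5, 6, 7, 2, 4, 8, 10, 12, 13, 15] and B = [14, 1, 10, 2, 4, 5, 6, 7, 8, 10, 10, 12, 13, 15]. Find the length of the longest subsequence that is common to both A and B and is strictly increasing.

For each value that appears in both, track the longest common increasing run ending there.
The best achievable length is 11; one witness is 1, 2, 4, 5, 6, 7, 8, 10, 12, 13, 15 (A-positions 2,3,4,5,6,7,10,11,12,13,14, B-positions 2,4,5,6,7,8,9,10,12,13,14).

11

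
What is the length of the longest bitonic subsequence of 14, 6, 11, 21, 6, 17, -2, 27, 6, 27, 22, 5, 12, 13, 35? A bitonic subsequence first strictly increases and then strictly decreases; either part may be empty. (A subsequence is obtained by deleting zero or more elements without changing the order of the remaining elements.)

One longest bitonic subsequence is 6, 11, 21, 17, 6, 5 (positions 2,3,4,6,9,12): it rises to 21 then falls. Length 6 is optimal.

6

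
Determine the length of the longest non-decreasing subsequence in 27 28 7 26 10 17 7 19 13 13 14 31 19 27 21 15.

Scanning left to right, the best length ending at each element is: 27→1, 28→2, 7→1, 26→2, 10→2, 17→3, 7→2, 19→4, 13→3, 13→4, 14→5, 31→6, 19→6, 27→7, 21→7, 15→6.
So the longest non-decreasing subsequence has length 7, e.g. 7, 10, 13, 13, 14, 19, 27.

7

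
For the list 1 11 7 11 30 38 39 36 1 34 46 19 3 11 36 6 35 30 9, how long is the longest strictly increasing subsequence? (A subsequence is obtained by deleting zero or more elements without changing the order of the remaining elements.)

Let dp[i] be the longest increasing subsequence ending at position i. Then dp = [1, 2, 2, 3, 4, 5, 6, 5, 1, 5, 7, 4, 2, 3, 6, 3, 6, 5, 4].
The maximum is 7; one witness is 1, 7, 11, 30, 38, 39, 46 at positions 1,3,4,5,6,7,11.

7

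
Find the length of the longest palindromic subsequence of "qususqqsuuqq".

One longest palindromic subsequence is quusqqsuuq (positions 1,2,4,5,6,7,8,9,10,12); it reads the same forward and backward, and the interval DP gives dp[1][12] = 10.

10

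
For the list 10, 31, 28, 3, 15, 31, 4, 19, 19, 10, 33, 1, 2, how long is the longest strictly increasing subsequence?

4

Let dp[i] be the longest increasing subsequence ending at position i. Then dp = [1, 2, 2, 1, 2, 3, 2, 3, 3, 3, 4, 1, 2].
The maximum is 4; one witness is 10, 28, 31, 33 at positions 1,3,6,11.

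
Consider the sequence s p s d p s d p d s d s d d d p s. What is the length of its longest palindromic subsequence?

13

Using dp[i][j] = 2 + dp[i+1][j−1] if the ends match, else max(dp[i+1][j], dp[i][j−1]):
dp[1][17] = 13. A witness is spdddsdsdddps at positions 1,2,4,7,9,10,11,12,13,14,15,16,17.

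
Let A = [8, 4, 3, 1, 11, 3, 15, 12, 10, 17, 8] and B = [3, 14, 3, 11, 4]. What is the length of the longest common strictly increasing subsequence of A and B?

For each value that appears in both, track the longest common increasing run ending there.
The best achievable length is 2; one witness is 3, 11 (A-positions 3,5, B-positions 1,4).

2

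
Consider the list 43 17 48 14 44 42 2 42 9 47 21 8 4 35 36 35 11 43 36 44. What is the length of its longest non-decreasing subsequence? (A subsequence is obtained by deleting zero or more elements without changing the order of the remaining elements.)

Let dp[i] be the longest non-decreasing subsequence ending at position i. Then dp = [1, 1, 2, 1, 2, 2, 1, 3, 2, 4, 3, 2, 2, 4, 5, 5, 3, 6, 6, 7].
The maximum is 7; one witness is 2, 9, 21, 35, 36, 43, 44 at positions 7,9,11,14,15,18,20.

7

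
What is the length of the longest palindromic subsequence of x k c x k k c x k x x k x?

One longest palindromic subsequence is xkxxkxxkx (positions 1,2,4,8,9,10,11,12,13); it reads the same forward and backward, and the interval DP gives dp[1][13] = 9.

9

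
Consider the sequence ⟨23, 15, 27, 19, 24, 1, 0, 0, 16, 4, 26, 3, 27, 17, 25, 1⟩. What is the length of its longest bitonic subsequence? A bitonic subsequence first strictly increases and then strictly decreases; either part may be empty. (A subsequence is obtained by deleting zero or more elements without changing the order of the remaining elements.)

One longest bitonic subsequence is 23, 27, 24, 16, 4, 3, 1 (positions 1,3,5,9,10,12,16): it rises to 27 then falls. Length 7 is optimal.

7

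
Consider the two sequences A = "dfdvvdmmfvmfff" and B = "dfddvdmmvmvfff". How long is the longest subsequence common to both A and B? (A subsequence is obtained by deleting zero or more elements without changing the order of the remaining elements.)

Backtracking the LCS table gives one alignment: d (A1,B1) → f (A2,B2) → d (A3,B4) → v (A5,B5) → d (A6,B6) → m (A7,B7) → m (A8,B8) → v (A10,B9) → m (A11,B10) → f (A12,B12) → f (A13,B13) → f (A14,B14).
So the longest common subsequence has length 12.

12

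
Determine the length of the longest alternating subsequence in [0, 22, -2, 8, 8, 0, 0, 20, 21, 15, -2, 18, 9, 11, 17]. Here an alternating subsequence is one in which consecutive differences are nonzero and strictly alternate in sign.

10

Track the best alternating length ending on an up-step vs a down-step at each position: up/down = 1/1, 2/1, 1/3, 4/3, 4/3, 4/5, 4/5, 6/3, 6/3, 6/7, 1/7, 8/7, 8/9, 10/9, 10/9.
The maximum over both is 10; one such subsequence is 0, 22, -2, 8, 0, 20, 15, 18, 9, 11.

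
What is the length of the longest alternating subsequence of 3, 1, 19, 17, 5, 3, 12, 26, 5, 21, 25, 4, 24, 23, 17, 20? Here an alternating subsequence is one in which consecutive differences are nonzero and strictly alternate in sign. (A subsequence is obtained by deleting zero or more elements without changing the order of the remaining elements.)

Track the best alternating length ending on an up-step vs a down-step at each position: up/down = 1/1, 1/2, 3/1, 3/4, 3/4, 3/4, 5/4, 5/1, 5/6, 7/6, 7/6, 5/8, 9/8, 9/10, 9/10, 11/10.
The maximum over both is 11; one such subsequence is 3, 1, 19, 5, 12, 5, 21, 4, 24, 17, 20.

11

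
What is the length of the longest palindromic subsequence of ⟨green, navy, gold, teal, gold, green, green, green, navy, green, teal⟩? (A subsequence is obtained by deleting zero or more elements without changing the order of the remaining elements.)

7

Using dp[i][j] = 2 + dp[i+1][j−1] if the ends match, else max(dp[i+1][j], dp[i][j−1]):
dp[1][11] = 7. A witness is green navy green green green navy green at positions 1,2,6,7,8,9,10.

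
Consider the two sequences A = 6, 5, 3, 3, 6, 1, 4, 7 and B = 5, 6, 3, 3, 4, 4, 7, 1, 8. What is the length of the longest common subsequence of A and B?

5

Backtracking the LCS table gives one alignment: 6 (A1,B2) → 3 (A3,B3) → 3 (A4,B4) → 4 (A7,B6) → 7 (A8,B7).
So the longest common subsequence has length 5.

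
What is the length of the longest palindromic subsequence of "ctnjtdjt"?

5

One longest palindromic subsequence is tjdjt (positions 2,4,6,7,8); it reads the same forward and backward, and the interval DP gives dp[1][8] = 5.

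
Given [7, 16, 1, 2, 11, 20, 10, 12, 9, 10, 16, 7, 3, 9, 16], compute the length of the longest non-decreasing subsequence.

6

Scanning left to right, the best length ending at each element is: 7→1, 16→2, 1→1, 2→2, 11→3, 20→4, 10→3, 12→4, 9→3, 10→4, 16→5, 7→3, 3→3, 9→4, 16→6.
So the longest non-decreasing subsequence has length 6, e.g. 1, 2, 11, 12, 16, 16.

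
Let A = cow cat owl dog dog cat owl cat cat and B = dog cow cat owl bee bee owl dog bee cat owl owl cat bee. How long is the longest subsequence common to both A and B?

A longest common subsequence is cow, cat, owl, dog, cat, owl, cat (length 7); the LCS DP confirms no longer common subsequence exists.

7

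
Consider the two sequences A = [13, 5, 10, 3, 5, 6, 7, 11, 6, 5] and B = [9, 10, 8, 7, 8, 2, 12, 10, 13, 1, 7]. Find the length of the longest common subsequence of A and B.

A longest common subsequence is 13, 7 (length 2); the LCS DP confirms no longer common subsequence exists.

2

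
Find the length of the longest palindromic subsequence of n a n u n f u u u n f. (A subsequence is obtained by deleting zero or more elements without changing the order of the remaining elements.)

6

One longest palindromic subsequence is nuuuun (positions 3,4,7,8,9,10); it reads the same forward and backward, and the interval DP gives dp[1][11] = 6.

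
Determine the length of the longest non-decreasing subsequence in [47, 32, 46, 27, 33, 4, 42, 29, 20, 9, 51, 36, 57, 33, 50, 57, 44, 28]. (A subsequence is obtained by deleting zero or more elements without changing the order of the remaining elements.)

6

One longest non-decreasing subsequence is 32, 33, 42, 51, 57, 57 (positions 2,5,7,11,13,16), of length 6; no longer one exists.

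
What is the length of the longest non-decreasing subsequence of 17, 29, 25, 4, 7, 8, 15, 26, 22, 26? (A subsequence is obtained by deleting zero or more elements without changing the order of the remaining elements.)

Scanning left to right, the best length ending at each element is: 17→1, 29→2, 25→2, 4→1, 7→2, 8→3, 15→4, 26→5, 22→5, 26→6.
So the longest non-decreasing subsequence has length 6, e.g. 4, 7, 8, 15, 26, 26.

6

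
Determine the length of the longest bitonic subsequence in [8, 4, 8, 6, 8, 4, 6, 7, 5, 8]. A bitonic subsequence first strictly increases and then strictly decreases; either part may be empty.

Let inc[i] be the LIS ending at i and dec[i] the longest strictly decreasing subsequence starting at i. inc = [1, 1, 2, 2, 3, 1, 2, 3, 2, 4], dec = [3, 1, 3, 2, 3, 1, 2, 2, 1, 1].
max_i inc[i]+dec[i]−1 = 5, with one witness 4, 6, 8, 7, 5.

5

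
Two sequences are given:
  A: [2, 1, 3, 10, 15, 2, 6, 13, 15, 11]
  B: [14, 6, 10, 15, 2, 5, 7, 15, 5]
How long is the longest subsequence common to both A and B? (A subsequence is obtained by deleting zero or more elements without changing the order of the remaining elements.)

4

Backtracking the LCS table gives one alignment: 10 (A4,B3) → 15 (A5,B4) → 2 (A6,B5) → 15 (A9,B8).
So the longest common subsequence has length 4.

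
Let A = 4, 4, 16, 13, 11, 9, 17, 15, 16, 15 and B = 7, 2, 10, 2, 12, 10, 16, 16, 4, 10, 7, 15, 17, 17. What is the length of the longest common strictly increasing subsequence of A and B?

A longest common strictly increasing subsequence is 4, 15 (length 2); it appears in order in both A and B, and no longer such subsequence exists.

2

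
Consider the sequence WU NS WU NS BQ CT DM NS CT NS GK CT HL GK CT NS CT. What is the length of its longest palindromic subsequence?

9

Using dp[i][j] = 2 + dp[i+1][j−1] if the ends match, else max(dp[i+1][j], dp[i][j−1]):
dp[1][17] = 9. A witness is CT NS CT GK HL GK CT NS CT at positions 6,8,9,11,13,14,15,16,17.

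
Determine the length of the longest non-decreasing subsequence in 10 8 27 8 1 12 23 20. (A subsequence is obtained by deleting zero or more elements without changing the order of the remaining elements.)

4

Scanning left to right, the best length ending at each element is: 10→1, 8→1, 27→2, 8→2, 1→1, 12→3, 23→4, 20→4.
So the longest non-decreasing subsequence has length 4, e.g. 8, 8, 12, 23.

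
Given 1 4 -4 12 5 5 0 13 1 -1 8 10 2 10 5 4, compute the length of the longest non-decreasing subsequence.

Scanning left to right, the best length ending at each element is: 1→1, 4→2, -4→1, 12→3, 5→3, 5→4, 0→2, 13→5, 1→3, -1→2, 8→5, 10→6, 2→4, 10→7, 5→5, 4→5.
So the longest non-decreasing subsequence has length 7, e.g. 1, 4, 5, 5, 8, 10, 10.

7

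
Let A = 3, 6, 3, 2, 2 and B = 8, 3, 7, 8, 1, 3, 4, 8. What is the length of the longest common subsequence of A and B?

2

A longest common subsequence is 3, 3 (length 2); the LCS DP confirms no longer common subsequence exists.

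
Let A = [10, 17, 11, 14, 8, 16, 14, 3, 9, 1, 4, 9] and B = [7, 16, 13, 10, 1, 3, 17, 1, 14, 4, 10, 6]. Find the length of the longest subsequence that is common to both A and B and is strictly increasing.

A longest common strictly increasing subsequence is 10, 17 (length 2); it appears in order in both A and B, and no longer such subsequence exists.

2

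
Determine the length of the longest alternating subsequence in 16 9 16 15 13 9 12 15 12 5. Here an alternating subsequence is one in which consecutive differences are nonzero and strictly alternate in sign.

6

A longest alternating subsequence is 16, 9, 16, 13, 15, 12 (positions 1,2,3,5,8,9); its 5 consecutive differences strictly alternate in sign, and length 6 is optimal.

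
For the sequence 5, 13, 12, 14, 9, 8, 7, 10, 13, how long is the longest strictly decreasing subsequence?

5

Let dp[i] be the longest decreasing subsequence ending at position i. Then dp = [1, 1, 2, 1, 3, 4, 5, 3, 2].
The maximum is 5; one witness is 13, 12, 9, 8, 7 at positions 2,3,5,6,7.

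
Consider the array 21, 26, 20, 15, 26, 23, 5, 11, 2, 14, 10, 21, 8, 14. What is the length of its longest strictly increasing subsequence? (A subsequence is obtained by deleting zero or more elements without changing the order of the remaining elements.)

4

Let dp[i] be the longest increasing subsequence ending at position i. Then dp = [1, 2, 1, 1, 2, 2, 1, 2, 1, 3, 2, 4, 2, 3].
The maximum is 4; one witness is 5, 11, 14, 21 at positions 7,8,10,12.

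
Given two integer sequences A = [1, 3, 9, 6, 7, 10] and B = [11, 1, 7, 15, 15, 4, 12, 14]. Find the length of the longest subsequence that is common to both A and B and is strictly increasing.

A longest common strictly increasing subsequence is 1, 7 (length 2); it appears in order in both A and B, and no longer such subsequence exists.

2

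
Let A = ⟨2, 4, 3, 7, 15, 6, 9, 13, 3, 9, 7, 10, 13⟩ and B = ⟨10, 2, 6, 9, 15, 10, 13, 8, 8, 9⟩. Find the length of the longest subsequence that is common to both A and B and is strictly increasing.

5

A longest common strictly increasing subsequence is 2, 6, 9, 10, 13 (length 5); it appears in order in both A and B, and no longer such subsequence exists.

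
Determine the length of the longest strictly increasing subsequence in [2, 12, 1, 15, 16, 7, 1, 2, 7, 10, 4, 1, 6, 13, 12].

5

One longest increasing subsequence is 1, 2, 7, 10, 13 (positions 3,8,9,10,14), of length 5; no longer one exists.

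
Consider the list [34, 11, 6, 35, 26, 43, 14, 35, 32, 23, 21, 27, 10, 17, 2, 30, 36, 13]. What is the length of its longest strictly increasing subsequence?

6

Let dp[i] be the longest increasing subsequence ending at position i. Then dp = [1, 1, 1, 2, 2, 3, 2, 3, 3, 3, 3, 4, 2, 3, 1, 5, 6, 3].
The maximum is 6; one witness is 11, 14, 23, 27, 30, 36 at positions 2,7,10,12,16,17.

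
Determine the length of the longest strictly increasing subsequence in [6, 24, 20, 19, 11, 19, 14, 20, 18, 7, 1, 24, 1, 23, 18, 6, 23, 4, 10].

5

Scanning left to right, the best length ending at each element is: 6→1, 24→2, 20→2, 19→2, 11→2, 19→3, 14→3, 20→4, 18→4, 7→2, 1→1, 24→5, 1→1, 23→5, 18→4, 6→2, 23→5, 4→2, 10→3.
So the longest increasing subsequence has length 5, e.g. 6, 11, 19, 20, 24.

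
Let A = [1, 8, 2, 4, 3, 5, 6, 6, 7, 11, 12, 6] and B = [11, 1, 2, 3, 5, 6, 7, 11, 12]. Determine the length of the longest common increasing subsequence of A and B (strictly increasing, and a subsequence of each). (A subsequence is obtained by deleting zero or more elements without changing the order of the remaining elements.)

A longest common strictly increasing subsequence is 1, 2, 3, 5, 6, 7, 11, 12 (length 8); it appears in order in both A and B, and no longer such subsequence exists.

8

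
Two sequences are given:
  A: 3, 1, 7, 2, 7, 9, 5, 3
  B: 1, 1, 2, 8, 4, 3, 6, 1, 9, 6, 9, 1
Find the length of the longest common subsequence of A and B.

3

Backtracking the LCS table gives one alignment: 3 (A1,B6) → 1 (A2,B8) → 9 (A6,B11).
So the longest common subsequence has length 3.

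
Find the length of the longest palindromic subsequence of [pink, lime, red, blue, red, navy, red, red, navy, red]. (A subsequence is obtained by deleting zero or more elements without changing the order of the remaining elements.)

One longest palindromic subsequence is red navy red red navy red (positions 3,6,7,8,9,10); it reads the same forward and backward, and the interval DP gives dp[1][10] = 6.

6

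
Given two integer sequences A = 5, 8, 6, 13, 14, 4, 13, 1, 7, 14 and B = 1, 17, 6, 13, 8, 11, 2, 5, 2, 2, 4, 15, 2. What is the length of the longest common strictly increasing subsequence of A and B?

For each value that appears in both, track the longest common increasing run ending there.
The best achievable length is 2; one witness is 6, 13 (A-positions 3,4, B-positions 3,4).

2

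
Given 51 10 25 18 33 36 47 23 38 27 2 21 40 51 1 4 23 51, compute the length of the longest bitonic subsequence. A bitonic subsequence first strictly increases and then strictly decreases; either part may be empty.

9

Let inc[i] be the LIS ending at i and dec[i] the longest strictly decreasing subsequence starting at i. inc = [1, 1, 2, 2, 3, 4, 5, 3, 5, 4, 1, 3, 6, 7, 1, 2, 4, 7], dec = [6, 3, 4, 3, 4, 4, 5, 3, 4, 3, 2, 2, 2, 2, 1, 1, 1, 1].
max_i inc[i]+dec[i]−1 = 9, with one witness 10, 25, 33, 36, 47, 38, 27, 21, 4.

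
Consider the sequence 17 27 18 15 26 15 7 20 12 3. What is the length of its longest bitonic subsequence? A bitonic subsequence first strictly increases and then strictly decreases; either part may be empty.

One longest bitonic subsequence is 17, 27, 26, 20, 12, 3 (positions 1,2,5,8,9,10): it rises to 27 then falls. Length 6 is optimal.

6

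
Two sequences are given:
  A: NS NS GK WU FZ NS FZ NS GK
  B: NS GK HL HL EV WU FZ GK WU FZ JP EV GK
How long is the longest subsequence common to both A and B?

A longest common subsequence is NS, GK, WU, FZ, FZ, GK (length 6); the LCS DP confirms no longer common subsequence exists.

6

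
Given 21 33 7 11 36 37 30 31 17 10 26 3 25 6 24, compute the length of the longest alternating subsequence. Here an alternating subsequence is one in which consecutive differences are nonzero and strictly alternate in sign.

Track the best alternating length ending on an up-step vs a down-step at each position: up/down = 1/1, 2/1, 1/3, 4/3, 4/1, 4/1, 4/5, 6/5, 4/7, 4/7, 8/7, 1/9, 10/9, 10/11, 12/11.
The maximum over both is 12; one such subsequence is 21, 33, 7, 36, 30, 31, 17, 26, 3, 25, 6, 24.

12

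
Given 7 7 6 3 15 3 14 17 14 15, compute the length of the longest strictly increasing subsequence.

3

Let dp[i] be the longest increasing subsequence ending at position i. Then dp = [1, 1, 1, 1, 2, 1, 2, 3, 2, 3].
The maximum is 3; one witness is 7, 15, 17 at positions 1,5,8.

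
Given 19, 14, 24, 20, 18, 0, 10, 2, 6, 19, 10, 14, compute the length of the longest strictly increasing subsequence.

Let dp[i] be the longest increasing subsequence ending at position i. Then dp = [1, 1, 2, 2, 2, 1, 2, 2, 3, 4, 4, 5].
The maximum is 5; one witness is 0, 2, 6, 10, 14 at positions 6,8,9,11,12.

5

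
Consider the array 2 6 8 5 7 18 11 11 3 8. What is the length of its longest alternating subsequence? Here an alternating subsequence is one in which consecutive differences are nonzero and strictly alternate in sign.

Track the best alternating length ending on an up-step vs a down-step at each position: up/down = 1/1, 2/1, 2/1, 2/3, 4/3, 4/1, 4/5, 4/5, 2/5, 6/5.
The maximum over both is 6; one such subsequence is 2, 6, 5, 7, 3, 8.

6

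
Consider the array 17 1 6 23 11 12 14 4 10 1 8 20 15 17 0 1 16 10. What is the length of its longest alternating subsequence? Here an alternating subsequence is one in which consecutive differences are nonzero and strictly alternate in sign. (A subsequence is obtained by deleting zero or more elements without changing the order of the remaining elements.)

14

Track the best alternating length ending on an up-step vs a down-step at each position: up/down = 1/1, 1/2, 3/2, 3/1, 3/4, 5/4, 5/4, 3/6, 7/6, 1/8, 9/8, 9/4, 9/10, 11/10, 1/12, 13/12, 13/12, 13/14.
The maximum over both is 14; one such subsequence is 17, 1, 23, 11, 12, 4, 10, 1, 20, 15, 17, 0, 16, 10.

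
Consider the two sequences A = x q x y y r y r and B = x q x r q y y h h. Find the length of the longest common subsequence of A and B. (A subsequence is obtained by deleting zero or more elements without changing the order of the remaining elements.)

Backtracking the LCS table gives one alignment: x (A1,B1) → q (A2,B2) → x (A3,B3) → y (A4,B6) → y (A5,B7).
So the longest common subsequence has length 5.

5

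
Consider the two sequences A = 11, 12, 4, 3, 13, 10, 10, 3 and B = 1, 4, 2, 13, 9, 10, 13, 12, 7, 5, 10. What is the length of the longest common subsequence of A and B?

Backtracking the LCS table gives one alignment: 4 (A3,B2) → 13 (A5,B4) → 10 (A6,B6) → 10 (A7,B11).
So the longest common subsequence has length 4.

4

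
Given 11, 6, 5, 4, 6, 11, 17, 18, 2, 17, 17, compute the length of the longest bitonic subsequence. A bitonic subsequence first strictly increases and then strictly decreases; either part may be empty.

One longest bitonic subsequence is 5, 6, 11, 17, 18, 17 (positions 3,5,6,7,8,11): it rises to 18 then falls. Length 6 is optimal.

6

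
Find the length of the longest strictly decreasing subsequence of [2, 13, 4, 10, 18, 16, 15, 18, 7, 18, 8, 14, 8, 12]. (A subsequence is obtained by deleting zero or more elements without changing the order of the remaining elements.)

Let dp[i] be the longest decreasing subsequence ending at position i. Then dp = [1, 1, 2, 2, 1, 2, 3, 1, 4, 1, 4, 4, 5, 5].
The maximum is 5; one witness is 18, 16, 15, 14, 8 at positions 5,6,7,12,13.

5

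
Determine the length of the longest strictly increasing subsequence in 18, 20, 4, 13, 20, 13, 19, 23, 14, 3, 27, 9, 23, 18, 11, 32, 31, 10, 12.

Let dp[i] be the longest increasing subsequence ending at position i. Then dp = [1, 2, 1, 2, 3, 2, 3, 4, 3, 1, 5, 2, 4, 4, 3, 6, 6, 3, 4].
The maximum is 6; one witness is 4, 13, 20, 23, 27, 32 at positions 3,4,5,8,11,16.

6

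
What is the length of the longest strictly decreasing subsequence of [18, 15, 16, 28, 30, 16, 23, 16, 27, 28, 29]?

Let dp[i] be the longest decreasing subsequence ending at position i. Then dp = [1, 2, 2, 1, 1, 2, 2, 3, 2, 2, 2].
The maximum is 3; one witness is 28, 23, 16 at positions 4,7,8.

3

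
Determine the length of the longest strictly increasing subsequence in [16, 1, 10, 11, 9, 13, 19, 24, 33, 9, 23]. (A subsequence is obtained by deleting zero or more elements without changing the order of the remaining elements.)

7

Let dp[i] be the longest increasing subsequence ending at position i. Then dp = [1, 1, 2, 3, 2, 4, 5, 6, 7, 2, 6].
The maximum is 7; one witness is 1, 10, 11, 13, 19, 24, 33 at positions 2,3,4,6,7,8,9.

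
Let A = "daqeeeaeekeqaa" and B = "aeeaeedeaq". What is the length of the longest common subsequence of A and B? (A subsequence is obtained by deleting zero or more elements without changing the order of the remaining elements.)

8

A longest common subsequence is aeeaeeeq (length 8); the LCS DP confirms no longer common subsequence exists.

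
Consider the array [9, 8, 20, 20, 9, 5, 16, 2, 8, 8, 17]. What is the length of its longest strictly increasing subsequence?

4

Let dp[i] be the longest increasing subsequence ending at position i. Then dp = [1, 1, 2, 2, 2, 1, 3, 1, 2, 2, 4].
The maximum is 4; one witness is 8, 9, 16, 17 at positions 2,5,7,11.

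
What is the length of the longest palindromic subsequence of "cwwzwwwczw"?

Using dp[i][j] = 2 + dp[i+1][j−1] if the ends match, else max(dp[i+1][j], dp[i][j−1]):
dp[1][10] = 7. A witness is wzwwwzw at positions 2,4,5,6,7,9,10.

7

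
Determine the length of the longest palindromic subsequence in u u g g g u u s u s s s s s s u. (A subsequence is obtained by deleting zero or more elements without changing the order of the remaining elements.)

9

Using dp[i][j] = 2 + dp[i+1][j−1] if the ends match, else max(dp[i+1][j], dp[i][j−1]):
dp[1][16] = 9. A witness is usssssssu at positions 1,8,10,11,12,13,14,15,16.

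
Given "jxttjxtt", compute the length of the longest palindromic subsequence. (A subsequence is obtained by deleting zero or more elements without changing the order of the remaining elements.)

5

Using dp[i][j] = 2 + dp[i+1][j−1] if the ends match, else max(dp[i+1][j], dp[i][j−1]):
dp[1][8] = 5. A witness is ttxtt at positions 3,4,6,7,8.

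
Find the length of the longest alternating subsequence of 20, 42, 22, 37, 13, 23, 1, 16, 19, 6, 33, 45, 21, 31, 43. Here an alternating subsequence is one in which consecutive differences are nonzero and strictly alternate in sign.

Track the best alternating length ending on an up-step vs a down-step at each position: up/down = 1/1, 2/1, 2/3, 4/3, 1/5, 6/5, 1/7, 8/7, 8/7, 8/9, 10/5, 10/1, 10/11, 12/11, 12/11.
The maximum over both is 12; one such subsequence is 20, 42, 22, 37, 13, 23, 1, 16, 6, 33, 21, 31.

12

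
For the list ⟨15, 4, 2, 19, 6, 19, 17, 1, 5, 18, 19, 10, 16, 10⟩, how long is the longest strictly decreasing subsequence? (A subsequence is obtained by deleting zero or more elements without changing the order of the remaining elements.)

Scanning left to right, the best length ending at each element is: 15→1, 4→2, 2→3, 19→1, 6→2, 19→1, 17→2, 1→4, 5→3, 18→2, 19→1, 10→3, 16→3, 10→4.
So the longest decreasing subsequence has length 4, e.g. 15, 4, 2, 1.

4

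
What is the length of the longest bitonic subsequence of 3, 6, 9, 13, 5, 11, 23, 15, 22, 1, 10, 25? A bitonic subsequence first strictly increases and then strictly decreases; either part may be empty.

7

Let inc[i] be the LIS ending at i and dec[i] the longest strictly decreasing subsequence starting at i. inc = [1, 2, 3, 4, 2, 4, 5, 5, 6, 1, 4, 7], dec = [2, 3, 3, 3, 2, 2, 3, 2, 2, 1, 1, 1].
max_i inc[i]+dec[i]−1 = 7, with one witness 3, 6, 9, 13, 23, 22, 10.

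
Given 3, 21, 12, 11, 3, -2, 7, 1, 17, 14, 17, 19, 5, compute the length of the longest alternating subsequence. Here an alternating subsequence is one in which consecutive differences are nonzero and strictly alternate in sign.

9

Track the best alternating length ending on an up-step vs a down-step at each position: up/down = 1/1, 2/1, 2/3, 2/3, 1/3, 1/3, 4/3, 4/5, 6/3, 6/7, 8/3, 8/3, 6/9.
The maximum over both is 9; one such subsequence is 3, 21, 3, 7, 1, 17, 14, 17, 5.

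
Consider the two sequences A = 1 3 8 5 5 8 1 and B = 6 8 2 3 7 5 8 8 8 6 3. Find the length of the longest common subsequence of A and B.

3

Backtracking the LCS table gives one alignment: 3 (A2,B4) → 8 (A3,B8) → 8 (A6,B9).
So the longest common subsequence has length 3.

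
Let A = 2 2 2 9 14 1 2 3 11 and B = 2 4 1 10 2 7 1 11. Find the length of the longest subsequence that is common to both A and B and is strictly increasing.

3

For each value that appears in both, track the longest common increasing run ending there.
The best achievable length is 3; one witness is 1, 2, 11 (A-positions 6,7,9, B-positions 3,5,8).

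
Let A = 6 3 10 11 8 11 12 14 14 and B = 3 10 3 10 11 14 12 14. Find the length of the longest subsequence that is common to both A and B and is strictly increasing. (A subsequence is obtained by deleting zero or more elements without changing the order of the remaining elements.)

5

A longest common strictly increasing subsequence is 3, 10, 11, 12, 14 (length 5); it appears in order in both A and B, and no longer such subsequence exists.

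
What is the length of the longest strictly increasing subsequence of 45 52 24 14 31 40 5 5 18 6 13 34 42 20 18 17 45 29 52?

Let dp[i] be the longest increasing subsequence ending at position i. Then dp = [1, 2, 1, 1, 2, 3, 1, 1, 2, 2, 3, 4, 5, 4, 4, 4, 6, 5, 7].
The maximum is 7; one witness is 5, 6, 13, 34, 42, 45, 52 at positions 7,10,11,12,13,17,19.

7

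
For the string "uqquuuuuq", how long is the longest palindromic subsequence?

One longest palindromic subsequence is quuuuuq (positions 2,4,5,6,7,8,9); it reads the same forward and backward, and the interval DP gives dp[1][9] = 7.

7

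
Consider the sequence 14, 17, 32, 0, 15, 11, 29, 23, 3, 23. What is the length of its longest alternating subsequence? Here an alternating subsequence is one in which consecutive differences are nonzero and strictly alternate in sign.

8

Track the best alternating length ending on an up-step vs a down-step at each position: up/down = 1/1, 2/1, 2/1, 1/3, 4/3, 4/5, 6/3, 6/7, 4/7, 8/7.
The maximum over both is 8; one such subsequence is 14, 17, 0, 15, 11, 29, 3, 23.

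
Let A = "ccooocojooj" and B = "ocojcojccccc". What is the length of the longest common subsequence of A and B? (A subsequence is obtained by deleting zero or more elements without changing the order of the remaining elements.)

A longest common subsequence is ocojoj (length 6); the LCS DP confirms no longer common subsequence exists.

6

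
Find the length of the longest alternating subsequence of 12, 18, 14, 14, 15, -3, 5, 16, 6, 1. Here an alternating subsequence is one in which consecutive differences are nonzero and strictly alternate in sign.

Track the best alternating length ending on an up-step vs a down-step at each position: up/down = 1/1, 2/1, 2/3, 2/3, 4/3, 1/5, 6/5, 6/3, 6/7, 6/7.
The maximum over both is 7; one such subsequence is 12, 18, 14, 15, -3, 16, 6.

7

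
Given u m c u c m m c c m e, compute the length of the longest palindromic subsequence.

Using dp[i][j] = 2 + dp[i+1][j−1] if the ends match, else max(dp[i+1][j], dp[i][j−1]):
dp[1][11] = 8. A witness is mccmmccm at positions 2,3,5,6,7,8,9,10.

8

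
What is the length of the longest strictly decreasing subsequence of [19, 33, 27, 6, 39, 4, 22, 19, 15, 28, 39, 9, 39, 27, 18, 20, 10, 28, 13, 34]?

6

Scanning left to right, the best length ending at each element is: 19→1, 33→1, 27→2, 6→3, 39→1, 4→4, 22→3, 19→4, 15→5, 28→2, 39→1, 9→6, 39→1, 27→3, 18→5, 20→4, 10→6, 28→2, 13→6, 34→2.
So the longest decreasing subsequence has length 6, e.g. 33, 27, 22, 19, 15, 9.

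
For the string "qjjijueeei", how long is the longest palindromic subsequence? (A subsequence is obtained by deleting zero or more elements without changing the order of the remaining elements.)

Using dp[i][j] = 2 + dp[i+1][j−1] if the ends match, else max(dp[i+1][j], dp[i][j−1]):
dp[1][10] = 5. A witness is ieeei at positions 4,7,8,9,10.

5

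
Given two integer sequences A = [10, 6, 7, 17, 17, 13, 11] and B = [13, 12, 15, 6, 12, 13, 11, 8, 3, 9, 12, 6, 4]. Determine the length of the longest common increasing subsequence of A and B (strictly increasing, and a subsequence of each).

2

A longest common strictly increasing subsequence is 6, 13 (length 2); it appears in order in both A and B, and no longer such subsequence exists.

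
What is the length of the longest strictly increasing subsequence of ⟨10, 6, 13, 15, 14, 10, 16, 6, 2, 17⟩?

One longest increasing subsequence is 10, 13, 15, 16, 17 (positions 1,3,4,7,10), of length 5; no longer one exists.

5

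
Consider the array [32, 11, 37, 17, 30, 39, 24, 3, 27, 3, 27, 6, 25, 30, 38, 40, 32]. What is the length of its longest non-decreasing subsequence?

8

One longest non-decreasing subsequence is 11, 17, 24, 27, 27, 30, 38, 40 (positions 2,4,7,9,11,14,15,16), of length 8; no longer one exists.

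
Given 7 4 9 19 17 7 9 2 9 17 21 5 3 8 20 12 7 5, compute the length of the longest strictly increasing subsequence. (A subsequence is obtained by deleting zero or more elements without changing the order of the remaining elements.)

5

Let dp[i] be the longest increasing subsequence ending at position i. Then dp = [1, 1, 2, 3, 3, 2, 3, 1, 3, 4, 5, 2, 2, 3, 5, 4, 3, 3].
The maximum is 5; one witness is 4, 7, 9, 17, 21 at positions 2,6,7,10,11.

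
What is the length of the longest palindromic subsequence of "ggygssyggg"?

Using dp[i][j] = 2 + dp[i+1][j−1] if the ends match, else max(dp[i+1][j], dp[i][j−1]):
dp[1][10] = 8. A witness is gggssggg at positions 1,2,4,5,6,8,9,10.

8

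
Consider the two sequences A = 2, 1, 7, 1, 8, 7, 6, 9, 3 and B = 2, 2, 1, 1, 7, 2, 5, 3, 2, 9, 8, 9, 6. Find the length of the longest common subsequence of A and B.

A longest common subsequence is 2, 1, 7, 8, 6 (length 5); the LCS DP confirms no longer common subsequence exists.

5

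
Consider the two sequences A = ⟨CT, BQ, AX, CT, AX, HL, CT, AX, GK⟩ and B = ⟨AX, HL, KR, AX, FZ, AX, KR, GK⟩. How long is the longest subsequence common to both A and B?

4

A longest common subsequence is AX, AX, AX, GK (length 4); the LCS DP confirms no longer common subsequence exists.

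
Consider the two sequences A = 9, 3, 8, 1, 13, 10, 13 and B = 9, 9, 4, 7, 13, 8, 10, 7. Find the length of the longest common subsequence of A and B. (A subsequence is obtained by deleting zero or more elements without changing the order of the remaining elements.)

3

A longest common subsequence is 9, 8, 10 (length 3); the LCS DP confirms no longer common subsequence exists.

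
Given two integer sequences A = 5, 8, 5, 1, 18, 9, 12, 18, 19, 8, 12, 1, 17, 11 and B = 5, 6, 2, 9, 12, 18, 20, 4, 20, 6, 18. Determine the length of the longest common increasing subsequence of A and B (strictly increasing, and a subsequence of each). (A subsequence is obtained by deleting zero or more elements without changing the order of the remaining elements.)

A longest common strictly increasing subsequence is 5, 9, 12, 18 (length 4); it appears in order in both A and B, and no longer such subsequence exists.

4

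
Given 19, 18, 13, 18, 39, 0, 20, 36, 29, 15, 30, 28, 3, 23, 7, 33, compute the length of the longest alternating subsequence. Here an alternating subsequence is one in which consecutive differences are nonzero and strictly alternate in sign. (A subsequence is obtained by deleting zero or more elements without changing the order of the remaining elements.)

A longest alternating subsequence is 19, 13, 18, 0, 36, 29, 30, 3, 23, 7, 33 (positions 1,3,4,6,8,9,11,13,14,15,16); its 10 consecutive differences strictly alternate in sign, and length 11 is optimal.

11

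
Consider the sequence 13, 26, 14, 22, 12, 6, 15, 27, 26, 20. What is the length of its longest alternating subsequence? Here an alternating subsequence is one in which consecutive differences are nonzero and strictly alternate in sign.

7

A longest alternating subsequence is 13, 26, 14, 22, 12, 27, 26 (positions 1,2,3,4,5,8,9); its 6 consecutive differences strictly alternate in sign, and length 7 is optimal.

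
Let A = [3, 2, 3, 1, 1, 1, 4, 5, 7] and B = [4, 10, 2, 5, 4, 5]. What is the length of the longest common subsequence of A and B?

3

A longest common subsequence is 2, 4, 5 (length 3); the LCS DP confirms no longer common subsequence exists.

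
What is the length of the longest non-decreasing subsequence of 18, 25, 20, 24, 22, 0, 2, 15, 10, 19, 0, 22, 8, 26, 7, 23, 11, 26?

Let dp[i] be the longest non-decreasing subsequence ending at position i. Then dp = [1, 2, 2, 3, 3, 1, 2, 3, 3, 4, 2, 5, 3, 6, 3, 6, 4, 7].
The maximum is 7; one witness is 0, 2, 15, 19, 22, 26, 26 at positions 6,7,8,10,12,14,18.

7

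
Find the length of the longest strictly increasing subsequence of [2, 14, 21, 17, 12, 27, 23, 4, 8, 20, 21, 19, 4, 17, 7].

Let dp[i] be the longest increasing subsequence ending at position i. Then dp = [1, 2, 3, 3, 2, 4, 4, 2, 3, 4, 5, 4, 2, 4, 3].
The maximum is 5; one witness is 2, 14, 17, 20, 21 at positions 1,2,4,10,11.

5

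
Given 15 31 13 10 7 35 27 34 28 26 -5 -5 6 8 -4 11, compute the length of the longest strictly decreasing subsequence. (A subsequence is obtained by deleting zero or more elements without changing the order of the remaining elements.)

Let dp[i] be the longest decreasing subsequence ending at position i. Then dp = [1, 1, 2, 3, 4, 1, 2, 2, 3, 4, 5, 5, 5, 5, 6, 5].
The maximum is 6; one witness is 15, 13, 10, 7, 6, -4 at positions 1,3,4,5,13,15.

6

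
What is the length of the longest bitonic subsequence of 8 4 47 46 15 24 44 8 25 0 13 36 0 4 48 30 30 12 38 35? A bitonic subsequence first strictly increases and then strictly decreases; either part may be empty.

8

Let inc[i] be the LIS ending at i and dec[i] the longest strictly decreasing subsequence starting at i. inc = [1, 1, 2, 2, 2, 3, 4, 2, 4, 1, 3, 5, 1, 2, 6, 5, 5, 3, 6, 6], dec = [3, 2, 6, 5, 3, 3, 4, 2, 3, 1, 2, 3, 1, 1, 3, 2, 2, 1, 2, 1].
max_i inc[i]+dec[i]−1 = 8, with one witness 8, 15, 24, 25, 36, 48, 38, 35.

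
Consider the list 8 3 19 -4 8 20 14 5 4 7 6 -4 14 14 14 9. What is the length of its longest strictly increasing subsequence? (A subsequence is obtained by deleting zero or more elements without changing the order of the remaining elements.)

One longest increasing subsequence is 3, 5, 7, 14 (positions 2,8,10,13), of length 4; no longer one exists.

4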